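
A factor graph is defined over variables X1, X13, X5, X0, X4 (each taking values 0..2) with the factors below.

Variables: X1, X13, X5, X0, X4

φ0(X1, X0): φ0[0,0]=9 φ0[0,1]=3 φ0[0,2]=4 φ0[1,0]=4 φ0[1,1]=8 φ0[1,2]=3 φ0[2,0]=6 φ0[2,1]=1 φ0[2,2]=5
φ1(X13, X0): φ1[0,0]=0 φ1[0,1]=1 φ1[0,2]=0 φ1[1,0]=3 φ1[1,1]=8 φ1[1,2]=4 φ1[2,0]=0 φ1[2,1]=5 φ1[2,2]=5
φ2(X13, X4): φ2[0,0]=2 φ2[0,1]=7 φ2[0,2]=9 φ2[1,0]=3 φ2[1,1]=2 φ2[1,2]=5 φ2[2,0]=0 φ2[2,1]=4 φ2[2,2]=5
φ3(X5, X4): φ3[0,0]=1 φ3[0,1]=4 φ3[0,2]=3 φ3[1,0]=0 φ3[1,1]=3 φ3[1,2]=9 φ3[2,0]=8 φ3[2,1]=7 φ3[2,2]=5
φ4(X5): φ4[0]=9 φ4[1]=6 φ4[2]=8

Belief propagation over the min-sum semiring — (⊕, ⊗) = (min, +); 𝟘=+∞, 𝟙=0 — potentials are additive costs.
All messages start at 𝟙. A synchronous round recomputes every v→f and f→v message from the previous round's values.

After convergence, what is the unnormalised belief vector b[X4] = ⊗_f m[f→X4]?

b[X4] = [10, 17, 21]

init: all messages = 𝟙 over 3 values
r1 m[φ0→X1] = [3, 3, 1]
r1 m[φ0→X0] = [4, 1, 3]
r1 m[φ1→X13] = [0, 3, 0]
r1 m[φ1→X0] = [0, 1, 0]
r1 m[φ2→X13] = [2, 2, 0]
r1 m[φ2→X4] = [0, 2, 5]
r1 m[φ3→X5] = [1, 0, 5]
r1 m[φ3→X4] = [0, 3, 3]
r1 m[φ4→X5] = [9, 6, 8]
r1 m[X1→φ0] = [0, 0, 0]
r1 m[X13→φ1] = [0, 0, 0]
r1 m[X13→φ2] = [0, 0, 0]
r1 m[X5→φ3] = [0, 0, 0]
r1 m[X5→φ4] = [0, 0, 0]
r1 m[X0→φ0] = [0, 0, 0]
r1 m[X0→φ1] = [0, 0, 0]
r1 m[X4→φ2] = [0, 0, 0]
r1 m[X4→φ3] = [0, 0, 0]
r2 m[φ0→X1] = [3, 3, 1]
r2 m[φ0→X0] = [4, 1, 3]
r2 m[φ1→X13] = [0, 3, 0]
r2 m[φ1→X0] = [0, 1, 0]
r2 m[φ2→X13] = [2, 2, 0]
r2 m[φ2→X4] = [0, 2, 5]
r2 m[φ3→X5] = [1, 0, 5]
r2 m[φ3→X4] = [0, 3, 3]
r2 m[φ4→X5] = [9, 6, 8]
r2 m[X1→φ0] = [0, 0, 0]
r2 m[X13→φ1] = [2, 2, 0]
r2 m[X13→φ2] = [0, 3, 0]
r2 m[X5→φ3] = [9, 6, 8]
r2 m[X5→φ4] = [1, 0, 5]
r2 m[X0→φ0] = [0, 1, 0]
r2 m[X0→φ1] = [4, 1, 3]
r2 m[X4→φ2] = [0, 3, 3]
r2 m[X4→φ3] = [0, 2, 5]
r3 m[φ0→X1] = [4, 3, 2]
r3 m[φ0→X0] = [4, 1, 3]
r3 m[φ1→X13] = [2, 7, 4]
r3 m[φ1→X0] = [0, 3, 2]
r3 m[φ2→X13] = [2, 3, 0]
r3 m[φ2→X4] = [0, 4, 5]
r3 m[φ3→X5] = [1, 0, 8]
r3 m[φ3→X4] = [6, 9, 12]
r3 m[φ4→X5] = [9, 6, 8]
r3 m[X1→φ0] = [0, 0, 0]
r3 m[X13→φ1] = [2, 2, 0]
r3 m[X13→φ2] = [0, 3, 0]
r3 m[X5→φ3] = [9, 6, 8]
r3 m[X5→φ4] = [1, 0, 5]
r3 m[X0→φ0] = [0, 1, 0]
r3 m[X0→φ1] = [4, 1, 3]
r3 m[X4→φ2] = [0, 3, 3]
r3 m[X4→φ3] = [0, 2, 5]
r4 m[φ0→X1] = [4, 3, 2]
r4 m[φ0→X0] = [4, 1, 3]
r4 m[φ1→X13] = [2, 7, 4]
r4 m[φ1→X0] = [0, 3, 2]
r4 m[φ2→X13] = [2, 3, 0]
r4 m[φ2→X4] = [0, 4, 5]
r4 m[φ3→X5] = [1, 0, 8]
r4 m[φ3→X4] = [6, 9, 12]
r4 m[φ4→X5] = [9, 6, 8]
r4 m[X1→φ0] = [0, 0, 0]
r4 m[X13→φ1] = [2, 3, 0]
r4 m[X13→φ2] = [2, 7, 4]
r4 m[X5→φ3] = [9, 6, 8]
r4 m[X5→φ4] = [1, 0, 8]
r4 m[X0→φ0] = [0, 3, 2]
r4 m[X0→φ1] = [4, 1, 3]
r4 m[X4→φ2] = [6, 9, 12]
r4 m[X4→φ3] = [0, 4, 5]
r5 m[φ0→X1] = [6, 4, 4]
r5 m[φ0→X0] = [4, 1, 3]
r5 m[φ1→X13] = [2, 7, 4]
r5 m[φ1→X0] = [0, 3, 2]
r5 m[φ2→X13] = [8, 9, 6]
r5 m[φ2→X4] = [4, 8, 9]
r5 m[φ3→X5] = [1, 0, 8]
r5 m[φ3→X4] = [6, 9, 12]
r5 m[φ4→X5] = [9, 6, 8]
r5 m[X1→φ0] = [0, 0, 0]
r5 m[X13→φ1] = [2, 3, 0]
r5 m[X13→φ2] = [2, 7, 4]
r5 m[X5→φ3] = [9, 6, 8]
r5 m[X5→φ4] = [1, 0, 8]
r5 m[X0→φ0] = [0, 3, 2]
r5 m[X0→φ1] = [4, 1, 3]
r5 m[X4→φ2] = [6, 9, 12]
r5 m[X4→φ3] = [0, 4, 5]
r6 m[φ0→X1] = [6, 4, 4]
r6 m[φ0→X0] = [4, 1, 3]
r6 m[φ1→X13] = [2, 7, 4]
r6 m[φ1→X0] = [0, 3, 2]
r6 m[φ2→X13] = [8, 9, 6]
r6 m[φ2→X4] = [4, 8, 9]
r6 m[φ3→X5] = [1, 0, 8]
r6 m[φ3→X4] = [6, 9, 12]
r6 m[φ4→X5] = [9, 6, 8]
r6 m[X1→φ0] = [0, 0, 0]
r6 m[X13→φ1] = [8, 9, 6]
r6 m[X13→φ2] = [2, 7, 4]
r6 m[X5→φ3] = [9, 6, 8]
r6 m[X5→φ4] = [1, 0, 8]
r6 m[X0→φ0] = [0, 3, 2]
r6 m[X0→φ1] = [4, 1, 3]
r6 m[X4→φ2] = [6, 9, 12]
r6 m[X4→φ3] = [4, 8, 9]
r7 m[φ0→X1] = [6, 4, 4]
r7 m[φ0→X0] = [4, 1, 3]
r7 m[φ1→X13] = [2, 7, 4]
r7 m[φ1→X0] = [6, 9, 8]
r7 m[φ2→X13] = [8, 9, 6]
r7 m[φ2→X4] = [4, 8, 9]
r7 m[φ3→X5] = [5, 4, 12]
r7 m[φ3→X4] = [6, 9, 12]
r7 m[φ4→X5] = [9, 6, 8]
r7 m[X1→φ0] = [0, 0, 0]
r7 m[X13→φ1] = [8, 9, 6]
r7 m[X13→φ2] = [2, 7, 4]
r7 m[X5→φ3] = [9, 6, 8]
r7 m[X5→φ4] = [1, 0, 8]
r7 m[X0→φ0] = [0, 3, 2]
r7 m[X0→φ1] = [4, 1, 3]
r7 m[X4→φ2] = [6, 9, 12]
r7 m[X4→φ3] = [4, 8, 9]
r8 m[φ0→X1] = [6, 4, 4]
r8 m[φ0→X0] = [4, 1, 3]
r8 m[φ1→X13] = [2, 7, 4]
r8 m[φ1→X0] = [6, 9, 8]
r8 m[φ2→X13] = [8, 9, 6]
r8 m[φ2→X4] = [4, 8, 9]
r8 m[φ3→X5] = [5, 4, 12]
r8 m[φ3→X4] = [6, 9, 12]
r8 m[φ4→X5] = [9, 6, 8]
r8 m[X1→φ0] = [0, 0, 0]
r8 m[X13→φ1] = [8, 9, 6]
r8 m[X13→φ2] = [2, 7, 4]
r8 m[X5→φ3] = [9, 6, 8]
r8 m[X5→φ4] = [5, 4, 12]
r8 m[X0→φ0] = [6, 9, 8]
r8 m[X0→φ1] = [4, 1, 3]
r8 m[X4→φ2] = [6, 9, 12]
r8 m[X4→φ3] = [4, 8, 9]
r9 m[φ0→X1] = [12, 10, 10]
r9 m[φ0→X0] = [4, 1, 3]
r9 m[φ1→X13] = [2, 7, 4]
r9 m[φ1→X0] = [6, 9, 8]
r9 m[φ2→X13] = [8, 9, 6]
r9 m[φ2→X4] = [4, 8, 9]
r9 m[φ3→X5] = [5, 4, 12]
r9 m[φ3→X4] = [6, 9, 12]
r9 m[φ4→X5] = [9, 6, 8]
r9 m[X1→φ0] = [0, 0, 0]
r9 m[X13→φ1] = [8, 9, 6]
r9 m[X13→φ2] = [2, 7, 4]
r9 m[X5→φ3] = [9, 6, 8]
r9 m[X5→φ4] = [5, 4, 12]
r9 m[X0→φ0] = [6, 9, 8]
r9 m[X0→φ1] = [4, 1, 3]
r9 m[X4→φ2] = [6, 9, 12]
r9 m[X4→φ3] = [4, 8, 9]
r10 m[φ0→X1] = [12, 10, 10]
r10 m[φ0→X0] = [4, 1, 3]
r10 m[φ1→X13] = [2, 7, 4]
r10 m[φ1→X0] = [6, 9, 8]
r10 m[φ2→X13] = [8, 9, 6]
r10 m[φ2→X4] = [4, 8, 9]
r10 m[φ3→X5] = [5, 4, 12]
r10 m[φ3→X4] = [6, 9, 12]
r10 m[φ4→X5] = [9, 6, 8]
r10 m[X1→φ0] = [0, 0, 0]
r10 m[X13→φ1] = [8, 9, 6]
r10 m[X13→φ2] = [2, 7, 4]
r10 m[X5→φ3] = [9, 6, 8]
r10 m[X5→φ4] = [5, 4, 12]
r10 m[X0→φ0] = [6, 9, 8]
r10 m[X0→φ1] = [4, 1, 3]
r10 m[X4→φ2] = [6, 9, 12]
r10 m[X4→φ3] = [4, 8, 9]
fixed point reached at round 10
b[X4] = ⊗ incoming = [10, 17, 21]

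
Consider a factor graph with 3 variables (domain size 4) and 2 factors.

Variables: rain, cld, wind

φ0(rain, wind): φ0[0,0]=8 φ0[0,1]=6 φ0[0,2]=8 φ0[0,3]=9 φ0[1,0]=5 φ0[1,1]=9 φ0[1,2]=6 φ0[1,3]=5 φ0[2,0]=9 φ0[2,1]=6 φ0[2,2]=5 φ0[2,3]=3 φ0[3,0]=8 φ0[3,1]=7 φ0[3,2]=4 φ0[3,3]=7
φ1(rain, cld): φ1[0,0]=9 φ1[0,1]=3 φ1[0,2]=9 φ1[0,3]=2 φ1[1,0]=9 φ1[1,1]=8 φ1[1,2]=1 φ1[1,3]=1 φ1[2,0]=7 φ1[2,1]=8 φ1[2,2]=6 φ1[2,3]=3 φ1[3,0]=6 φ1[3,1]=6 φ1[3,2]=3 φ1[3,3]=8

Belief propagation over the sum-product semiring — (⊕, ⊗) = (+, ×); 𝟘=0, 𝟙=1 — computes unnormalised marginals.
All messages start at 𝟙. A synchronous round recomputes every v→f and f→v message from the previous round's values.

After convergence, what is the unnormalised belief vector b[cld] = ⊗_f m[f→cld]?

b[cld] = [821, 633, 520, 364]

init: all messages = 𝟙 over 4 values
r1 m[φ0→rain] = [31, 25, 23, 26]
r1 m[φ0→wind] = [30, 28, 23, 24]
r1 m[φ1→rain] = [23, 19, 24, 23]
r1 m[φ1→cld] = [31, 25, 19, 14]
r1 m[rain→φ0] = [1, 1, 1, 1]
r1 m[rain→φ1] = [1, 1, 1, 1]
r1 m[cld→φ1] = [1, 1, 1, 1]
r1 m[wind→φ0] = [1, 1, 1, 1]
r2 m[φ0→rain] = [31, 25, 23, 26]
r2 m[φ0→wind] = [30, 28, 23, 24]
r2 m[φ1→rain] = [23, 19, 24, 23]
r2 m[φ1→cld] = [31, 25, 19, 14]
r2 m[rain→φ0] = [23, 19, 24, 23]
r2 m[rain→φ1] = [31, 25, 23, 26]
r2 m[cld→φ1] = [1, 1, 1, 1]
r2 m[wind→φ0] = [1, 1, 1, 1]
r3 m[φ0→rain] = [31, 25, 23, 26]
r3 m[φ0→wind] = [679, 614, 510, 535]
r3 m[φ1→rain] = [23, 19, 24, 23]
r3 m[φ1→cld] = [821, 633, 520, 364]
r3 m[rain→φ0] = [23, 19, 24, 23]
r3 m[rain→φ1] = [31, 25, 23, 26]
r3 m[cld→φ1] = [1, 1, 1, 1]
r3 m[wind→φ0] = [1, 1, 1, 1]
r4 m[φ0→rain] = [31, 25, 23, 26]
r4 m[φ0→wind] = [679, 614, 510, 535]
r4 m[φ1→rain] = [23, 19, 24, 23]
r4 m[φ1→cld] = [821, 633, 520, 364]
r4 m[rain→φ0] = [23, 19, 24, 23]
r4 m[rain→φ1] = [31, 25, 23, 26]
r4 m[cld→φ1] = [1, 1, 1, 1]
r4 m[wind→φ0] = [1, 1, 1, 1]
fixed point reached at round 4
b[cld] = ⊗ incoming = [821, 633, 520, 364]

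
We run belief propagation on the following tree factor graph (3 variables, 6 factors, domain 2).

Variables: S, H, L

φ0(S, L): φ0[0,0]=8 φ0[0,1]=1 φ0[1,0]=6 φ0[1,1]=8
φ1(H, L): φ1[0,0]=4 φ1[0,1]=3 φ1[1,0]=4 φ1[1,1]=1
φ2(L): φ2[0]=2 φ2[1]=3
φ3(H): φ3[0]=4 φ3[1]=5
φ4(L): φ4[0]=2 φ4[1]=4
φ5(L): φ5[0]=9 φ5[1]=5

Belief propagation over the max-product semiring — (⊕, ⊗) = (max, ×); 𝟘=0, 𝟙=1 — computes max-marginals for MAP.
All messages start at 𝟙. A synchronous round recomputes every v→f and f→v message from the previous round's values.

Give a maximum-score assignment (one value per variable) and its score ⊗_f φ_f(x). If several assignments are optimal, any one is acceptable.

assignment: (S=0, H=1, L=0); score = 5760

init: all messages = 𝟙 over 2 values
r1 m[φ0→S] = [8, 8]
r1 m[φ0→L] = [8, 8]
r1 m[φ1→H] = [4, 4]
r1 m[φ1→L] = [4, 3]
r1 m[φ2→L] = [2, 3]
r1 m[φ3→H] = [4, 5]
r1 m[φ4→L] = [2, 4]
r1 m[φ5→L] = [9, 5]
r1 m[S→φ0] = [1, 1]
r1 m[H→φ1] = [1, 1]
r1 m[H→φ3] = [1, 1]
r1 m[L→φ0] = [1, 1]
r1 m[L→φ1] = [1, 1]
r1 m[L→φ2] = [1, 1]
r1 m[L→φ4] = [1, 1]
r1 m[L→φ5] = [1, 1]
r2 m[φ0→S] = [8, 8]
r2 m[φ0→L] = [8, 8]
r2 m[φ1→H] = [4, 4]
r2 m[φ1→L] = [4, 3]
r2 m[φ2→L] = [2, 3]
r2 m[φ3→H] = [4, 5]
r2 m[φ4→L] = [2, 4]
r2 m[φ5→L] = [9, 5]
r2 m[S→φ0] = [1, 1]
r2 m[H→φ1] = [4, 5]
r2 m[H→φ3] = [4, 4]
r2 m[L→φ0] = [144, 180]
r2 m[L→φ1] = [288, 480]
r2 m[L→φ2] = [576, 480]
r2 m[L→φ4] = [576, 360]
r2 m[L→φ5] = [128, 288]
r3 m[φ0→S] = [1152, 1440]
r3 m[φ0→L] = [8, 8]
r3 m[φ1→H] = [1440, 1152]
r3 m[φ1→L] = [20, 12]
r3 m[φ2→L] = [2, 3]
r3 m[φ3→H] = [4, 5]
r3 m[φ4→L] = [2, 4]
r3 m[φ5→L] = [9, 5]
r3 m[S→φ0] = [1, 1]
r3 m[H→φ1] = [4, 5]
r3 m[H→φ3] = [4, 4]
r3 m[L→φ0] = [144, 180]
r3 m[L→φ1] = [288, 480]
r3 m[L→φ2] = [576, 480]
r3 m[L→φ4] = [576, 360]
r3 m[L→φ5] = [128, 288]
r4 m[φ0→S] = [1152, 1440]
r4 m[φ0→L] = [8, 8]
r4 m[φ1→H] = [1440, 1152]
r4 m[φ1→L] = [20, 12]
r4 m[φ2→L] = [2, 3]
r4 m[φ3→H] = [4, 5]
r4 m[φ4→L] = [2, 4]
r4 m[φ5→L] = [9, 5]
r4 m[S→φ0] = [1, 1]
r4 m[H→φ1] = [4, 5]
r4 m[H→φ3] = [1440, 1152]
r4 m[L→φ0] = [720, 720]
r4 m[L→φ1] = [288, 480]
r4 m[L→φ2] = [2880, 1920]
r4 m[L→φ4] = [2880, 1440]
r4 m[L→φ5] = [640, 1152]
r5 m[φ0→S] = [5760, 5760]
r5 m[φ0→L] = [8, 8]
r5 m[φ1→H] = [1440, 1152]
r5 m[φ1→L] = [20, 12]
r5 m[φ2→L] = [2, 3]
r5 m[φ3→H] = [4, 5]
r5 m[φ4→L] = [2, 4]
r5 m[φ5→L] = [9, 5]
r5 m[S→φ0] = [1, 1]
r5 m[H→φ1] = [4, 5]
r5 m[H→φ3] = [1440, 1152]
r5 m[L→φ0] = [720, 720]
r5 m[L→φ1] = [288, 480]
r5 m[L→φ2] = [2880, 1920]
r5 m[L→φ4] = [2880, 1440]
r5 m[L→φ5] = [640, 1152]
r6 m[φ0→S] = [5760, 5760]
r6 m[φ0→L] = [8, 8]
r6 m[φ1→H] = [1440, 1152]
r6 m[φ1→L] = [20, 12]
r6 m[φ2→L] = [2, 3]
r6 m[φ3→H] = [4, 5]
r6 m[φ4→L] = [2, 4]
r6 m[φ5→L] = [9, 5]
r6 m[S→φ0] = [1, 1]
r6 m[H→φ1] = [4, 5]
r6 m[H→φ3] = [1440, 1152]
r6 m[L→φ0] = [720, 720]
r6 m[L→φ1] = [288, 480]
r6 m[L→φ2] = [2880, 1920]
r6 m[L→φ4] = [2880, 1440]
r6 m[L→φ5] = [640, 1152]
fixed point reached at round 6
traceback from S: (S=0, H=1, L=0), score=5760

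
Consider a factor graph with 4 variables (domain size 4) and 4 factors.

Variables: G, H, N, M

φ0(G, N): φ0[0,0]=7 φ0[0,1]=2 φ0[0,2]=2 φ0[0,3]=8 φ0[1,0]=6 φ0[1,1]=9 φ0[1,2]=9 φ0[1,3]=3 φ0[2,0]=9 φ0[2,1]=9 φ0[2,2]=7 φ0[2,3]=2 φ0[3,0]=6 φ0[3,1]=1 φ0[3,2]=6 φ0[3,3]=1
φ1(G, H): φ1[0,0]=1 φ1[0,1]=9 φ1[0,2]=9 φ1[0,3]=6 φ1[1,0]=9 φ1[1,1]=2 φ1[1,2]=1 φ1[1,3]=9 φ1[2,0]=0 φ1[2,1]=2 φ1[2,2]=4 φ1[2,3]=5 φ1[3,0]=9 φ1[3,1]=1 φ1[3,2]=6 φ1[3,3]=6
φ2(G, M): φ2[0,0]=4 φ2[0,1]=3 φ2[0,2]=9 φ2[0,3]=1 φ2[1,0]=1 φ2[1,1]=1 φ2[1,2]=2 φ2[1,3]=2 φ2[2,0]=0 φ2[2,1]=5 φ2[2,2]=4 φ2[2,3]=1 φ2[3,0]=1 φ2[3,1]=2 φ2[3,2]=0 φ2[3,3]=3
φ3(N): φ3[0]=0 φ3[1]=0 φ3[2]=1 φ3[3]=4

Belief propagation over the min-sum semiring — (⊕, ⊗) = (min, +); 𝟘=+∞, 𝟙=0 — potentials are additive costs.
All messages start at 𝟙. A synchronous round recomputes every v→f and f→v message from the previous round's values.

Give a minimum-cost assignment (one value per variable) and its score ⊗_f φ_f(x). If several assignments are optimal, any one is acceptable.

assignment: (G=3, H=1, N=1, M=2); score = 2

init: all messages = 𝟙 over 4 values
r1 m[φ0→G] = [2, 3, 2, 1]
r1 m[φ0→N] = [6, 1, 2, 1]
r1 m[φ1→G] = [1, 1, 0, 1]
r1 m[φ1→H] = [0, 1, 1, 5]
r1 m[φ2→G] = [1, 1, 0, 0]
r1 m[φ2→M] = [0, 1, 0, 1]
r1 m[φ3→N] = [0, 0, 1, 4]
r1 m[G→φ0] = [0, 0, 0, 0]
r1 m[G→φ1] = [0, 0, 0, 0]
r1 m[G→φ2] = [0, 0, 0, 0]
r1 m[H→φ1] = [0, 0, 0, 0]
r1 m[N→φ0] = [0, 0, 0, 0]
r1 m[N→φ3] = [0, 0, 0, 0]
r1 m[M→φ2] = [0, 0, 0, 0]
r2 m[φ0→G] = [2, 3, 2, 1]
r2 m[φ0→N] = [6, 1, 2, 1]
r2 m[φ1→G] = [1, 1, 0, 1]
r2 m[φ1→H] = [0, 1, 1, 5]
r2 m[φ2→G] = [1, 1, 0, 0]
r2 m[φ2→M] = [0, 1, 0, 1]
r2 m[φ3→N] = [0, 0, 1, 4]
r2 m[G→φ0] = [2, 2, 0, 1]
r2 m[G→φ1] = [3, 4, 2, 1]
r2 m[G→φ2] = [3, 4, 2, 2]
r2 m[H→φ1] = [0, 0, 0, 0]
r2 m[N→φ0] = [0, 0, 1, 4]
r2 m[N→φ3] = [6, 1, 2, 1]
r2 m[M→φ2] = [0, 0, 0, 0]
r3 m[φ0→G] = [2, 6, 6, 1]
r3 m[φ0→N] = [7, 2, 4, 2]
r3 m[φ1→G] = [1, 1, 0, 1]
r3 m[φ1→H] = [2, 2, 5, 7]
r3 m[φ2→G] = [1, 1, 0, 0]
r3 m[φ2→M] = [2, 4, 2, 3]
r3 m[φ3→N] = [0, 0, 1, 4]
r3 m[G→φ0] = [2, 2, 0, 1]
r3 m[G→φ1] = [3, 4, 2, 1]
r3 m[G→φ2] = [3, 4, 2, 2]
r3 m[H→φ1] = [0, 0, 0, 0]
r3 m[N→φ0] = [0, 0, 1, 4]
r3 m[N→φ3] = [6, 1, 2, 1]
r3 m[M→φ2] = [0, 0, 0, 0]
r4 m[φ0→G] = [2, 6, 6, 1]
r4 m[φ0→N] = [7, 2, 4, 2]
r4 m[φ1→G] = [1, 1, 0, 1]
r4 m[φ1→H] = [2, 2, 5, 7]
r4 m[φ2→G] = [1, 1, 0, 0]
r4 m[φ2→M] = [2, 4, 2, 3]
r4 m[φ3→N] = [0, 0, 1, 4]
r4 m[G→φ0] = [2, 2, 0, 1]
r4 m[G→φ1] = [3, 7, 6, 1]
r4 m[G→φ2] = [3, 7, 6, 2]
r4 m[H→φ1] = [0, 0, 0, 0]
r4 m[N→φ0] = [0, 0, 1, 4]
r4 m[N→φ3] = [7, 2, 4, 2]
r4 m[M→φ2] = [0, 0, 0, 0]
r5 m[φ0→G] = [2, 6, 6, 1]
r5 m[φ0→N] = [7, 2, 4, 2]
r5 m[φ1→G] = [1, 1, 0, 1]
r5 m[φ1→H] = [4, 2, 7, 7]
r5 m[φ2→G] = [1, 1, 0, 0]
r5 m[φ2→M] = [3, 4, 2, 4]
r5 m[φ3→N] = [0, 0, 1, 4]
r5 m[G→φ0] = [2, 2, 0, 1]
r5 m[G→φ1] = [3, 7, 6, 1]
r5 m[G→φ2] = [3, 7, 6, 2]
r5 m[H→φ1] = [0, 0, 0, 0]
r5 m[N→φ0] = [0, 0, 1, 4]
r5 m[N→φ3] = [7, 2, 4, 2]
r5 m[M→φ2] = [0, 0, 0, 0]
r6 m[φ0→G] = [2, 6, 6, 1]
r6 m[φ0→N] = [7, 2, 4, 2]
r6 m[φ1→G] = [1, 1, 0, 1]
r6 m[φ1→H] = [4, 2, 7, 7]
r6 m[φ2→G] = [1, 1, 0, 0]
r6 m[φ2→M] = [3, 4, 2, 4]
r6 m[φ3→N] = [0, 0, 1, 4]
r6 m[G→φ0] = [2, 2, 0, 1]
r6 m[G→φ1] = [3, 7, 6, 1]
r6 m[G→φ2] = [3, 7, 6, 2]
r6 m[H→φ1] = [0, 0, 0, 0]
r6 m[N→φ0] = [0, 0, 1, 4]
r6 m[N→φ3] = [7, 2, 4, 2]
r6 m[M→φ2] = [0, 0, 0, 0]
fixed point reached at round 6
traceback from G: (G=3, H=1, N=1, M=2), score=2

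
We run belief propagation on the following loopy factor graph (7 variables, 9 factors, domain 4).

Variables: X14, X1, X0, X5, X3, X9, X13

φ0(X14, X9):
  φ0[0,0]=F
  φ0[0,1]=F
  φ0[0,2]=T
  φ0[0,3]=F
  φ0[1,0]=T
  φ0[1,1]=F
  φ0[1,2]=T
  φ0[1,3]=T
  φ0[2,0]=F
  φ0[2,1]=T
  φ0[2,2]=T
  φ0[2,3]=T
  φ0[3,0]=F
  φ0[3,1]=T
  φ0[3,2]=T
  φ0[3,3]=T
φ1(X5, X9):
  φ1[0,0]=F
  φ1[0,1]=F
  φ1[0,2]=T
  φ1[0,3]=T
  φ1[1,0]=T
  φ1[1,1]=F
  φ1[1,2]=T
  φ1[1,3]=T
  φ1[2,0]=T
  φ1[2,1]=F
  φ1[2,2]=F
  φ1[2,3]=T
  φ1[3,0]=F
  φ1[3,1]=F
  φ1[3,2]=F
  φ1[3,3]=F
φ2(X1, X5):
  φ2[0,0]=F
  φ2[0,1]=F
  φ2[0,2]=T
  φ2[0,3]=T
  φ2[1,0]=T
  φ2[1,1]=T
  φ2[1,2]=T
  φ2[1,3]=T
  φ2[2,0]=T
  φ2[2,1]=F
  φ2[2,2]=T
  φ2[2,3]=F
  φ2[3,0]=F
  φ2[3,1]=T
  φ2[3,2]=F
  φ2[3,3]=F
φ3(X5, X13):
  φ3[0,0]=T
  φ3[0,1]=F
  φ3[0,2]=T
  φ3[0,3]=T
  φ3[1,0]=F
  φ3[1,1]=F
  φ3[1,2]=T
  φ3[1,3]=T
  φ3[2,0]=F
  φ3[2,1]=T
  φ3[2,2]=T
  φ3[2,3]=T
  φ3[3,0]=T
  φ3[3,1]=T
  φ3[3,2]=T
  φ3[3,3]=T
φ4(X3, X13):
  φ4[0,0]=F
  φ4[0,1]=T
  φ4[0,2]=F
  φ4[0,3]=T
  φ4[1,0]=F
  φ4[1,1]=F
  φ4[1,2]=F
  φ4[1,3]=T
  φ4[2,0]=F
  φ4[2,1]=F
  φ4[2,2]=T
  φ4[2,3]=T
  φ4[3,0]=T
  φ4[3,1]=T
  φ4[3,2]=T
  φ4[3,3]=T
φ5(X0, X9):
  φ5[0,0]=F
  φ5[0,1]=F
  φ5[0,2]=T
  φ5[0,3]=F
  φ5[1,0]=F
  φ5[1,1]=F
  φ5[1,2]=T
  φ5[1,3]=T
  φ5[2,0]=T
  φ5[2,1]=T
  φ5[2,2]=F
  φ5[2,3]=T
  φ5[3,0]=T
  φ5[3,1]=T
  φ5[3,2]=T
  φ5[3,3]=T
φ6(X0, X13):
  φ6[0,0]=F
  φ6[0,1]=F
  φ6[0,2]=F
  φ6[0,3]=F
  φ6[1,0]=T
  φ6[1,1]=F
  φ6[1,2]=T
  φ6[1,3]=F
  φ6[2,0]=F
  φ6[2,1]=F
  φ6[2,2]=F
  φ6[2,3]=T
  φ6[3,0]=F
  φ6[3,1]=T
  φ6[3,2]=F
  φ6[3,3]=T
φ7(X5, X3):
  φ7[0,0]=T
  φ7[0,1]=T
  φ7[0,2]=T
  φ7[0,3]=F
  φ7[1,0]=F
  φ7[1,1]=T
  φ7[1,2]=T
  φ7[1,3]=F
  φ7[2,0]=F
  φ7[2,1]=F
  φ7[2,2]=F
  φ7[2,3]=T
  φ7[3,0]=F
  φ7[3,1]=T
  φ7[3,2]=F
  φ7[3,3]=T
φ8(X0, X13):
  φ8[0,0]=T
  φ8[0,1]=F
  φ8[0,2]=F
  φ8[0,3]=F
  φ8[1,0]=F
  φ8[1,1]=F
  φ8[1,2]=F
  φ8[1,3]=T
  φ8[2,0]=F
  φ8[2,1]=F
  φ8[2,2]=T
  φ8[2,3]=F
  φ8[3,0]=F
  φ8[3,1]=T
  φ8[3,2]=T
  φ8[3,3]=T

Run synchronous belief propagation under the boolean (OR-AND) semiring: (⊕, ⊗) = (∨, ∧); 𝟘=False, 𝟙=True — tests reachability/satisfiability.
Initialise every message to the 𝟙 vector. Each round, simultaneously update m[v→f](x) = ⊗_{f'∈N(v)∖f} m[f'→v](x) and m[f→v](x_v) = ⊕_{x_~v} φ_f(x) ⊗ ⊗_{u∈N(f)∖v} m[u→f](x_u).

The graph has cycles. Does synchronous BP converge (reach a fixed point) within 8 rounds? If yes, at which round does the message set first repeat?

init: all messages = 𝟙 over 4 values
r1 m[φ0→X14] = [T, T, T, T]
r1 m[φ0→X9] = [T, T, T, T]
r1 m[φ1→X5] = [T, T, T, F]
r1 m[φ1→X9] = [T, F, T, T]
r1 m[φ2→X1] = [T, T, T, T]
r1 m[φ2→X5] = [T, T, T, T]
r1 m[φ3→X5] = [T, T, T, T]
r1 m[φ3→X13] = [T, T, T, T]
r1 m[φ4→X3] = [T, T, T, T]
r1 m[φ4→X13] = [T, T, T, T]
r1 m[φ5→X0] = [T, T, T, T]
r1 m[φ5→X9] = [T, T, T, T]
r1 m[φ6→X0] = [F, T, T, T]
r1 m[φ6→X13] = [T, T, T, T]
r1 m[φ7→X5] = [T, T, T, T]
r1 m[φ7→X3] = [T, T, T, T]
r1 m[φ8→X0] = [T, T, T, T]
r1 m[φ8→X13] = [T, T, T, T]
r1 m[X14→φ0] = [T, T, T, T]
r1 m[X1→φ2] = [T, T, T, T]
r1 m[X0→φ5] = [T, T, T, T]
r1 m[X0→φ6] = [T, T, T, T]
r1 m[X0→φ8] = [T, T, T, T]
r1 m[X5→φ1] = [T, T, T, T]
r1 m[X5→φ2] = [T, T, T, T]
r1 m[X5→φ3] = [T, T, T, T]
r1 m[X5→φ7] = [T, T, T, T]
r1 m[X3→φ4] = [T, T, T, T]
r1 m[X3→φ7] = [T, T, T, T]
r1 m[X9→φ0] = [T, T, T, T]
r1 m[X9→φ1] = [T, T, T, T]
r1 m[X9→φ5] = [T, T, T, T]
r1 m[X13→φ3] = [T, T, T, T]
r1 m[X13→φ4] = [T, T, T, T]
r1 m[X13→φ6] = [T, T, T, T]
r1 m[X13→φ8] = [T, T, T, T]
r2 m[φ0→X14] = [T, T, T, T]
r2 m[φ0→X9] = [T, T, T, T]
r2 m[φ1→X5] = [T, T, T, F]
r2 m[φ1→X9] = [T, F, T, T]
r2 m[φ2→X1] = [T, T, T, T]
r2 m[φ2→X5] = [T, T, T, T]
r2 m[φ3→X5] = [T, T, T, T]
r2 m[φ3→X13] = [T, T, T, T]
r2 m[φ4→X3] = [T, T, T, T]
r2 m[φ4→X13] = [T, T, T, T]
r2 m[φ5→X0] = [T, T, T, T]
r2 m[φ5→X9] = [T, T, T, T]
r2 m[φ6→X0] = [F, T, T, T]
r2 m[φ6→X13] = [T, T, T, T]
r2 m[φ7→X5] = [T, T, T, T]
r2 m[φ7→X3] = [T, T, T, T]
r2 m[φ8→X0] = [T, T, T, T]
r2 m[φ8→X13] = [T, T, T, T]
r2 m[X14→φ0] = [T, T, T, T]
r2 m[X1→φ2] = [T, T, T, T]
r2 m[X0→φ5] = [F, T, T, T]
r2 m[X0→φ6] = [T, T, T, T]
r2 m[X0→φ8] = [F, T, T, T]
r2 m[X5→φ1] = [T, T, T, T]
r2 m[X5→φ2] = [T, T, T, F]
r2 m[X5→φ3] = [T, T, T, F]
r2 m[X5→φ7] = [T, T, T, F]
r2 m[X3→φ4] = [T, T, T, T]
r2 m[X3→φ7] = [T, T, T, T]
r2 m[X9→φ0] = [T, F, T, T]
r2 m[X9→φ1] = [T, T, T, T]
r2 m[X9→φ5] = [T, F, T, T]
r2 m[X13→φ3] = [T, T, T, T]
r2 m[X13→φ4] = [T, T, T, T]
r2 m[X13→φ6] = [T, T, T, T]
r2 m[X13→φ8] = [T, T, T, T]
r3 m[φ0→X14] = [T, T, T, T]
r3 m[φ0→X9] = [T, T, T, T]
r3 m[φ1→X5] = [T, T, T, F]
r3 m[φ1→X9] = [T, F, T, T]
r3 m[φ2→X1] = [T, T, T, T]
r3 m[φ2→X5] = [T, T, T, T]
r3 m[φ3→X5] = [T, T, T, T]
r3 m[φ3→X13] = [T, T, T, T]
r3 m[φ4→X3] = [T, T, T, T]
r3 m[φ4→X13] = [T, T, T, T]
r3 m[φ5→X0] = [T, T, T, T]
r3 m[φ5→X9] = [T, T, T, T]
r3 m[φ6→X0] = [F, T, T, T]
r3 m[φ6→X13] = [T, T, T, T]
r3 m[φ7→X5] = [T, T, T, T]
r3 m[φ7→X3] = [T, T, T, T]
r3 m[φ8→X0] = [T, T, T, T]
r3 m[φ8→X13] = [F, T, T, T]
r3 m[X14→φ0] = [T, T, T, T]
r3 m[X1→φ2] = [T, T, T, T]
r3 m[X0→φ5] = [F, T, T, T]
r3 m[X0→φ6] = [T, T, T, T]
r3 m[X0→φ8] = [F, T, T, T]
r3 m[X5→φ1] = [T, T, T, T]
r3 m[X5→φ2] = [T, T, T, F]
r3 m[X5→φ3] = [T, T, T, F]
r3 m[X5→φ7] = [T, T, T, F]
r3 m[X3→φ4] = [T, T, T, T]
r3 m[X3→φ7] = [T, T, T, T]
r3 m[X9→φ0] = [T, F, T, T]
r3 m[X9→φ1] = [T, T, T, T]
r3 m[X9→φ5] = [T, F, T, T]
r3 m[X13→φ3] = [T, T, T, T]
r3 m[X13→φ4] = [T, T, T, T]
r3 m[X13→φ6] = [T, T, T, T]
r3 m[X13→φ8] = [T, T, T, T]
r4 m[φ0→X14] = [T, T, T, T]
r4 m[φ0→X9] = [T, T, T, T]
r4 m[φ1→X5] = [T, T, T, F]
r4 m[φ1→X9] = [T, F, T, T]
r4 m[φ2→X1] = [T, T, T, T]
r4 m[φ2→X5] = [T, T, T, T]
r4 m[φ3→X5] = [T, T, T, T]
r4 m[φ3→X13] = [T, T, T, T]
r4 m[φ4→X3] = [T, T, T, T]
r4 m[φ4→X13] = [T, T, T, T]
r4 m[φ5→X0] = [T, T, T, T]
r4 m[φ5→X9] = [T, T, T, T]
r4 m[φ6→X0] = [F, T, T, T]
r4 m[φ6→X13] = [T, T, T, T]
r4 m[φ7→X5] = [T, T, T, T]
r4 m[φ7→X3] = [T, T, T, T]
r4 m[φ8→X0] = [T, T, T, T]
r4 m[φ8→X13] = [F, T, T, T]
r4 m[X14→φ0] = [T, T, T, T]
r4 m[X1→φ2] = [T, T, T, T]
r4 m[X0→φ5] = [F, T, T, T]
r4 m[X0→φ6] = [T, T, T, T]
r4 m[X0→φ8] = [F, T, T, T]
r4 m[X5→φ1] = [T, T, T, T]
r4 m[X5→φ2] = [T, T, T, F]
r4 m[X5→φ3] = [T, T, T, F]
r4 m[X5→φ7] = [T, T, T, F]
r4 m[X3→φ4] = [T, T, T, T]
r4 m[X3→φ7] = [T, T, T, T]
r4 m[X9→φ0] = [T, F, T, T]
r4 m[X9→φ1] = [T, T, T, T]
r4 m[X9→φ5] = [T, F, T, T]
r4 m[X13→φ3] = [F, T, T, T]
r4 m[X13→φ4] = [F, T, T, T]
r4 m[X13→φ6] = [F, T, T, T]
r4 m[X13→φ8] = [T, T, T, T]
r5 m[φ0→X14] = [T, T, T, T]
r5 m[φ0→X9] = [T, T, T, T]
r5 m[φ1→X5] = [T, T, T, F]
r5 m[φ1→X9] = [T, F, T, T]
r5 m[φ2→X1] = [T, T, T, T]
r5 m[φ2→X5] = [T, T, T, T]
r5 m[φ3→X5] = [T, T, T, T]
r5 m[φ3→X13] = [T, T, T, T]
r5 m[φ4→X3] = [T, T, T, T]
r5 m[φ4→X13] = [T, T, T, T]
r5 m[φ5→X0] = [T, T, T, T]
r5 m[φ5→X9] = [T, T, T, T]
r5 m[φ6→X0] = [F, T, T, T]
r5 m[φ6→X13] = [T, T, T, T]
r5 m[φ7→X5] = [T, T, T, T]
r5 m[φ7→X3] = [T, T, T, T]
r5 m[φ8→X0] = [T, T, T, T]
r5 m[φ8→X13] = [F, T, T, T]
r5 m[X14→φ0] = [T, T, T, T]
r5 m[X1→φ2] = [T, T, T, T]
r5 m[X0→φ5] = [F, T, T, T]
r5 m[X0→φ6] = [T, T, T, T]
r5 m[X0→φ8] = [F, T, T, T]
r5 m[X5→φ1] = [T, T, T, T]
r5 m[X5→φ2] = [T, T, T, F]
r5 m[X5→φ3] = [T, T, T, F]
r5 m[X5→φ7] = [T, T, T, F]
r5 m[X3→φ4] = [T, T, T, T]
r5 m[X3→φ7] = [T, T, T, T]
r5 m[X9→φ0] = [T, F, T, T]
r5 m[X9→φ1] = [T, T, T, T]
r5 m[X9→φ5] = [T, F, T, T]
r5 m[X13→φ3] = [F, T, T, T]
r5 m[X13→φ4] = [F, T, T, T]
r5 m[X13→φ6] = [F, T, T, T]
r5 m[X13→φ8] = [T, T, T, T]
fixed point reached at round 5
messages reach a fixed point at round 5

CONVERGED at round 5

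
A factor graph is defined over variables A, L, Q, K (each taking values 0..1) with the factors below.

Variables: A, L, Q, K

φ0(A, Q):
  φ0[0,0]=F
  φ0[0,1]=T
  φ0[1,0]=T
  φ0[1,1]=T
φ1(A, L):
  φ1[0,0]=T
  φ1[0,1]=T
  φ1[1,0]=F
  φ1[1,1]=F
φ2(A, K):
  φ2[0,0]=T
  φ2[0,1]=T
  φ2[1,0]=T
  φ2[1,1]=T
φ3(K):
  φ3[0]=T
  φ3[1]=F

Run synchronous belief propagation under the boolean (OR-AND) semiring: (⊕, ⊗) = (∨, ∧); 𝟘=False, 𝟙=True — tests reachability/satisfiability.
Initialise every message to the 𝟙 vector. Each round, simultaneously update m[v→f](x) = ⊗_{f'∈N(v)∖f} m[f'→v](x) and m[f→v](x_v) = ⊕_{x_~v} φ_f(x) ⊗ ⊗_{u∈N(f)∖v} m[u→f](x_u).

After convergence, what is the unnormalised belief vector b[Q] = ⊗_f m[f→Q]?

b[Q] = [F, T]

init: all messages = 𝟙 over 2 values
r1 m[φ0→A] = [T, T]
r1 m[φ0→Q] = [T, T]
r1 m[φ1→A] = [T, F]
r1 m[φ1→L] = [T, T]
r1 m[φ2→A] = [T, T]
r1 m[φ2→K] = [T, T]
r1 m[φ3→K] = [T, F]
r1 m[A→φ0] = [T, T]
r1 m[A→φ1] = [T, T]
r1 m[A→φ2] = [T, T]
r1 m[L→φ1] = [T, T]
r1 m[Q→φ0] = [T, T]
r1 m[K→φ2] = [T, T]
r1 m[K→φ3] = [T, T]
r2 m[φ0→A] = [T, T]
r2 m[φ0→Q] = [T, T]
r2 m[φ1→A] = [T, F]
r2 m[φ1→L] = [T, T]
r2 m[φ2→A] = [T, T]
r2 m[φ2→K] = [T, T]
r2 m[φ3→K] = [T, F]
r2 m[A→φ0] = [T, F]
r2 m[A→φ1] = [T, T]
r2 m[A→φ2] = [T, F]
r2 m[L→φ1] = [T, T]
r2 m[Q→φ0] = [T, T]
r2 m[K→φ2] = [T, F]
r2 m[K→φ3] = [T, T]
r3 m[φ0→A] = [T, T]
r3 m[φ0→Q] = [F, T]
r3 m[φ1→A] = [T, F]
r3 m[φ1→L] = [T, T]
r3 m[φ2→A] = [T, T]
r3 m[φ2→K] = [T, T]
r3 m[φ3→K] = [T, F]
r3 m[A→φ0] = [T, F]
r3 m[A→φ1] = [T, T]
r3 m[A→φ2] = [T, F]
r3 m[L→φ1] = [T, T]
r3 m[Q→φ0] = [T, T]
r3 m[K→φ2] = [T, F]
r3 m[K→φ3] = [T, T]
r4 m[φ0→A] = [T, T]
r4 m[φ0→Q] = [F, T]
r4 m[φ1→A] = [T, F]
r4 m[φ1→L] = [T, T]
r4 m[φ2→A] = [T, T]
r4 m[φ2→K] = [T, T]
r4 m[φ3→K] = [T, F]
r4 m[A→φ0] = [T, F]
r4 m[A→φ1] = [T, T]
r4 m[A→φ2] = [T, F]
r4 m[L→φ1] = [T, T]
r4 m[Q→φ0] = [T, T]
r4 m[K→φ2] = [T, F]
r4 m[K→φ3] = [T, T]
fixed point reached at round 4
b[Q] = ⊗ incoming = [F, T]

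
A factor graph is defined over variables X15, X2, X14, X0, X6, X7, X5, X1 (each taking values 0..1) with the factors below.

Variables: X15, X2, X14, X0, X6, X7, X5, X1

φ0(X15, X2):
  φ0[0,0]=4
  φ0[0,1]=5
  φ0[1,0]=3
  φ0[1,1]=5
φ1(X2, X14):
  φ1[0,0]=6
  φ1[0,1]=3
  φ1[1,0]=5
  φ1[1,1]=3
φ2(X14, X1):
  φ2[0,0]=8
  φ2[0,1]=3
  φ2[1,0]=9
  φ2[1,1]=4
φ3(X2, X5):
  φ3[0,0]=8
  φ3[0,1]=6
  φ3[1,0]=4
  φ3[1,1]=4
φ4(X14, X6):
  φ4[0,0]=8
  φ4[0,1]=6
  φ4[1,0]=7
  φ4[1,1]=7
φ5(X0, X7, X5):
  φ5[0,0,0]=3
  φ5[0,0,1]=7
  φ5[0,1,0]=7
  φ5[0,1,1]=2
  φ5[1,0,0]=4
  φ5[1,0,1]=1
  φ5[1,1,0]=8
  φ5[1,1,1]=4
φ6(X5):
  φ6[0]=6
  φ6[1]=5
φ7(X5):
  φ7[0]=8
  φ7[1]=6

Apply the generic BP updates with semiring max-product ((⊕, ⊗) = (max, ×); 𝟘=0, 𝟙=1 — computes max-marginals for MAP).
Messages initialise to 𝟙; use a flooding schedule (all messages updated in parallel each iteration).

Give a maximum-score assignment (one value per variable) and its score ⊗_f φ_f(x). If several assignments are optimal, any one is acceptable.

init: all messages = 𝟙 over 2 values
r1 m[φ0→X15] = [5, 5]
r1 m[φ0→X2] = [4, 5]
r1 m[φ1→X2] = [6, 5]
r1 m[φ1→X14] = [6, 3]
r1 m[φ2→X14] = [8, 9]
r1 m[φ2→X1] = [9, 4]
r1 m[φ3→X2] = [8, 4]
r1 m[φ3→X5] = [8, 6]
r1 m[φ4→X14] = [8, 7]
r1 m[φ4→X6] = [8, 7]
r1 m[φ5→X0] = [7, 8]
r1 m[φ5→X7] = [7, 8]
r1 m[φ5→X5] = [8, 7]
r1 m[φ6→X5] = [6, 5]
r1 m[φ7→X5] = [8, 6]
r1 m[X15→φ0] = [1, 1]
r1 m[X2→φ0] = [1, 1]
r1 m[X2→φ1] = [1, 1]
r1 m[X2→φ3] = [1, 1]
r1 m[X14→φ1] = [1, 1]
r1 m[X14→φ2] = [1, 1]
r1 m[X14→φ4] = [1, 1]
r1 m[X0→φ5] = [1, 1]
r1 m[X6→φ4] = [1, 1]
r1 m[X7→φ5] = [1, 1]
r1 m[X5→φ3] = [1, 1]
r1 m[X5→φ5] = [1, 1]
r1 m[X5→φ6] = [1, 1]
r1 m[X5→φ7] = [1, 1]
r1 m[X1→φ2] = [1, 1]
r2 m[φ0→X15] = [5, 5]
r2 m[φ0→X2] = [4, 5]
r2 m[φ1→X2] = [6, 5]
r2 m[φ1→X14] = [6, 3]
r2 m[φ2→X14] = [8, 9]
r2 m[φ2→X1] = [9, 4]
r2 m[φ3→X2] = [8, 4]
r2 m[φ3→X5] = [8, 6]
r2 m[φ4→X14] = [8, 7]
r2 m[φ4→X6] = [8, 7]
r2 m[φ5→X0] = [7, 8]
r2 m[φ5→X7] = [7, 8]
r2 m[φ5→X5] = [8, 7]
r2 m[φ6→X5] = [6, 5]
r2 m[φ7→X5] = [8, 6]
r2 m[X15→φ0] = [1, 1]
r2 m[X2→φ0] = [48, 20]
r2 m[X2→φ1] = [32, 20]
r2 m[X2→φ3] = [24, 25]
r2 m[X14→φ1] = [64, 63]
r2 m[X14→φ2] = [48, 21]
r2 m[X14→φ4] = [48, 27]
r2 m[X0→φ5] = [1, 1]
r2 m[X6→φ4] = [1, 1]
r2 m[X7→φ5] = [1, 1]
r2 m[X5→φ3] = [384, 210]
r2 m[X5→φ5] = [384, 180]
r2 m[X5→φ6] = [512, 252]
r2 m[X5→φ7] = [384, 210]
r2 m[X1→φ2] = [1, 1]
r3 m[φ0→X15] = [192, 144]
r3 m[φ0→X2] = [4, 5]
r3 m[φ1→X2] = [384, 320]
r3 m[φ1→X14] = [192, 96]
r3 m[φ2→X14] = [8, 9]
r3 m[φ2→X1] = [384, 144]
r3 m[φ3→X2] = [3072, 1536]
r3 m[φ3→X5] = [192, 144]
r3 m[φ4→X14] = [8, 7]
r3 m[φ4→X6] = [384, 288]
r3 m[φ5→X0] = [2688, 3072]
r3 m[φ5→X7] = [1536, 3072]
r3 m[φ5→X5] = [8, 7]
r3 m[φ6→X5] = [6, 5]
r3 m[φ7→X5] = [8, 6]
r3 m[X15→φ0] = [1, 1]
r3 m[X2→φ0] = [48, 20]
r3 m[X2→φ1] = [32, 20]
r3 m[X2→φ3] = [24, 25]
r3 m[X14→φ1] = [64, 63]
r3 m[X14→φ2] = [48, 21]
r3 m[X14→φ4] = [48, 27]
r3 m[X0→φ5] = [1, 1]
r3 m[X6→φ4] = [1, 1]
r3 m[X7→φ5] = [1, 1]
r3 m[X5→φ3] = [384, 210]
r3 m[X5→φ5] = [384, 180]
r3 m[X5→φ6] = [512, 252]
r3 m[X5→φ7] = [384, 210]
r3 m[X1→φ2] = [1, 1]
r4 m[φ0→X15] = [192, 144]
r4 m[φ0→X2] = [4, 5]
r4 m[φ1→X2] = [384, 320]
r4 m[φ1→X14] = [192, 96]
r4 m[φ2→X14] = [8, 9]
r4 m[φ2→X1] = [384, 144]
r4 m[φ3→X2] = [3072, 1536]
r4 m[φ3→X5] = [192, 144]
r4 m[φ4→X14] = [8, 7]
r4 m[φ4→X6] = [384, 288]
r4 m[φ5→X0] = [2688, 3072]
r4 m[φ5→X7] = [1536, 3072]
r4 m[φ5→X5] = [8, 7]
r4 m[φ6→X5] = [6, 5]
r4 m[φ7→X5] = [8, 6]
r4 m[X15→φ0] = [1, 1]
r4 m[X2→φ0] = [1179648, 491520]
r4 m[X2→φ1] = [12288, 7680]
r4 m[X2→φ3] = [1536, 1600]
r4 m[X14→φ1] = [64, 63]
r4 m[X14→φ2] = [1536, 672]
r4 m[X14→φ4] = [1536, 864]
r4 m[X0→φ5] = [1, 1]
r4 m[X6→φ4] = [1, 1]
r4 m[X7→φ5] = [1, 1]
r4 m[X5→φ3] = [384, 210]
r4 m[X5→φ5] = [9216, 4320]
r4 m[X5→φ6] = [12288, 6048]
r4 m[X5→φ7] = [9216, 5040]
r4 m[X1→φ2] = [1, 1]
r5 m[φ0→X15] = [4718592, 3538944]
r5 m[φ0→X2] = [4, 5]
r5 m[φ1→X2] = [384, 320]
r5 m[φ1→X14] = [73728, 36864]
r5 m[φ2→X14] = [8, 9]
r5 m[φ2→X1] = [12288, 4608]
r5 m[φ3→X2] = [3072, 1536]
r5 m[φ3→X5] = [12288, 9216]
r5 m[φ4→X14] = [8, 7]
r5 m[φ4→X6] = [12288, 9216]
r5 m[φ5→X0] = [64512, 73728]
r5 m[φ5→X7] = [36864, 73728]
r5 m[φ5→X5] = [8, 7]
r5 m[φ6→X5] = [6, 5]
r5 m[φ7→X5] = [8, 6]
r5 m[X15→φ0] = [1, 1]
r5 m[X2→φ0] = [1179648, 491520]
r5 m[X2→φ1] = [12288, 7680]
r5 m[X2→φ3] = [1536, 1600]
r5 m[X14→φ1] = [64, 63]
r5 m[X14→φ2] = [1536, 672]
r5 m[X14→φ4] = [1536, 864]
r5 m[X0→φ5] = [1, 1]
r5 m[X6→φ4] = [1, 1]
r5 m[X7→φ5] = [1, 1]
r5 m[X5→φ3] = [384, 210]
r5 m[X5→φ5] = [9216, 4320]
r5 m[X5→φ6] = [12288, 6048]
r5 m[X5→φ7] = [9216, 5040]
r5 m[X1→φ2] = [1, 1]
r6 m[φ0→X15] = [4718592, 3538944]
r6 m[φ0→X2] = [4, 5]
r6 m[φ1→X2] = [384, 320]
r6 m[φ1→X14] = [73728, 36864]
r6 m[φ2→X14] = [8, 9]
r6 m[φ2→X1] = [12288, 4608]
r6 m[φ3→X2] = [3072, 1536]
r6 m[φ3→X5] = [12288, 9216]
r6 m[φ4→X14] = [8, 7]
r6 m[φ4→X6] = [12288, 9216]
r6 m[φ5→X0] = [64512, 73728]
r6 m[φ5→X7] = [36864, 73728]
r6 m[φ5→X5] = [8, 7]
r6 m[φ6→X5] = [6, 5]
r6 m[φ7→X5] = [8, 6]
r6 m[X15→φ0] = [1, 1]
r6 m[X2→φ0] = [1179648, 491520]
r6 m[X2→φ1] = [12288, 7680]
r6 m[X2→φ3] = [1536, 1600]
r6 m[X14→φ1] = [64, 63]
r6 m[X14→φ2] = [589824, 258048]
r6 m[X14→φ4] = [589824, 331776]
r6 m[X0→φ5] = [1, 1]
r6 m[X6→φ4] = [1, 1]
r6 m[X7→φ5] = [1, 1]
r6 m[X5→φ3] = [384, 210]
r6 m[X5→φ5] = [589824, 276480]
r6 m[X5→φ6] = [786432, 387072]
r6 m[X5→φ7] = [589824, 322560]
r6 m[X1→φ2] = [1, 1]
r7 m[φ0→X15] = [4718592, 3538944]
r7 m[φ0→X2] = [4, 5]
r7 m[φ1→X2] = [384, 320]
r7 m[φ1→X14] = [73728, 36864]
r7 m[φ2→X14] = [8, 9]
r7 m[φ2→X1] = [4718592, 1769472]
r7 m[φ3→X2] = [3072, 1536]
r7 m[φ3→X5] = [12288, 9216]
r7 m[φ4→X14] = [8, 7]
r7 m[φ4→X6] = [4718592, 3538944]
r7 m[φ5→X0] = [4128768, 4718592]
r7 m[φ5→X7] = [2359296, 4718592]
r7 m[φ5→X5] = [8, 7]
r7 m[φ6→X5] = [6, 5]
r7 m[φ7→X5] = [8, 6]
r7 m[X15→φ0] = [1, 1]
r7 m[X2→φ0] = [1179648, 491520]
r7 m[X2→φ1] = [12288, 7680]
r7 m[X2→φ3] = [1536, 1600]
r7 m[X14→φ1] = [64, 63]
r7 m[X14→φ2] = [589824, 258048]
r7 m[X14→φ4] = [589824, 331776]
r7 m[X0→φ5] = [1, 1]
r7 m[X6→φ4] = [1, 1]
r7 m[X7→φ5] = [1, 1]
r7 m[X5→φ3] = [384, 210]
r7 m[X5→φ5] = [589824, 276480]
r7 m[X5→φ6] = [786432, 387072]
r7 m[X5→φ7] = [589824, 322560]
r7 m[X1→φ2] = [1, 1]
r8 m[φ0→X15] = [4718592, 3538944]
r8 m[φ0→X2] = [4, 5]
r8 m[φ1→X2] = [384, 320]
r8 m[φ1→X14] = [73728, 36864]
r8 m[φ2→X14] = [8, 9]
r8 m[φ2→X1] = [4718592, 1769472]
r8 m[φ3→X2] = [3072, 1536]
r8 m[φ3→X5] = [12288, 9216]
r8 m[φ4→X14] = [8, 7]
r8 m[φ4→X6] = [4718592, 3538944]
r8 m[φ5→X0] = [4128768, 4718592]
r8 m[φ5→X7] = [2359296, 4718592]
r8 m[φ5→X5] = [8, 7]
r8 m[φ6→X5] = [6, 5]
r8 m[φ7→X5] = [8, 6]
r8 m[X15→φ0] = [1, 1]
r8 m[X2→φ0] = [1179648, 491520]
r8 m[X2→φ1] = [12288, 7680]
r8 m[X2→φ3] = [1536, 1600]
r8 m[X14→φ1] = [64, 63]
r8 m[X14→φ2] = [589824, 258048]
r8 m[X14→φ4] = [589824, 331776]
r8 m[X0→φ5] = [1, 1]
r8 m[X6→φ4] = [1, 1]
r8 m[X7→φ5] = [1, 1]
r8 m[X5→φ3] = [384, 210]
r8 m[X5→φ5] = [589824, 276480]
r8 m[X5→φ6] = [786432, 387072]
r8 m[X5→φ7] = [589824, 322560]
r8 m[X1→φ2] = [1, 1]
fixed point reached at round 8
traceback from X15: (X15=0, X2=0, X14=0, X0=1, X6=0, X7=1, X5=0, X1=0), score=4718592

assignment: (X15=0, X2=0, X14=0, X0=1, X6=0, X7=1, X5=0, X1=0); score = 4718592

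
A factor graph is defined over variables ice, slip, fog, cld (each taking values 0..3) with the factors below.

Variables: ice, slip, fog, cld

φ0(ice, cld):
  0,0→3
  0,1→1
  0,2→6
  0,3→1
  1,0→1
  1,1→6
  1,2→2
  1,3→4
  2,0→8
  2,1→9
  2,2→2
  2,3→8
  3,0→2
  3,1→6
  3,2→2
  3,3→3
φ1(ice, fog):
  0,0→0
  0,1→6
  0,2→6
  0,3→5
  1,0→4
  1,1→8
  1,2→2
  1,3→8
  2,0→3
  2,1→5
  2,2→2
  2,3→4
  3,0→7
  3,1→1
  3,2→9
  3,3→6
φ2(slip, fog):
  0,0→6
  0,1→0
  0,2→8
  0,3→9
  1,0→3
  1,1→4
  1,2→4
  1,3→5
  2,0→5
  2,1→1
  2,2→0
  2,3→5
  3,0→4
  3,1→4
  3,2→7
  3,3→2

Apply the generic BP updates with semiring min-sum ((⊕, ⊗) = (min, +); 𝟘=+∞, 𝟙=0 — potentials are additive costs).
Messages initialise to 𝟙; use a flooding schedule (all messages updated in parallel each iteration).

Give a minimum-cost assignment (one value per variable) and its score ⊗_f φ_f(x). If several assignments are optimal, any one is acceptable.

init: all messages = 𝟙 over 4 values
r1 m[φ0→ice] = [1, 1, 2, 2]
r1 m[φ0→cld] = [1, 1, 2, 1]
r1 m[φ1→ice] = [0, 2, 2, 1]
r1 m[φ1→fog] = [0, 1, 2, 4]
r1 m[φ2→slip] = [0, 3, 0, 2]
r1 m[φ2→fog] = [3, 0, 0, 2]
r1 m[ice→φ0] = [0, 0, 0, 0]
r1 m[ice→φ1] = [0, 0, 0, 0]
r1 m[slip→φ2] = [0, 0, 0, 0]
r1 m[fog→φ1] = [0, 0, 0, 0]
r1 m[fog→φ2] = [0, 0, 0, 0]
r1 m[cld→φ0] = [0, 0, 0, 0]
r2 m[φ0→ice] = [1, 1, 2, 2]
r2 m[φ0→cld] = [1, 1, 2, 1]
r2 m[φ1→ice] = [0, 2, 2, 1]
r2 m[φ1→fog] = [0, 1, 2, 4]
r2 m[φ2→slip] = [0, 3, 0, 2]
r2 m[φ2→fog] = [3, 0, 0, 2]
r2 m[ice→φ0] = [0, 2, 2, 1]
r2 m[ice→φ1] = [1, 1, 2, 2]
r2 m[slip→φ2] = [0, 0, 0, 0]
r2 m[fog→φ1] = [3, 0, 0, 2]
r2 m[fog→φ2] = [0, 1, 2, 4]
r2 m[cld→φ0] = [0, 0, 0, 0]
r3 m[φ0→ice] = [1, 1, 2, 2]
r3 m[φ0→cld] = [3, 1, 3, 1]
r3 m[φ1→ice] = [3, 2, 2, 1]
r3 m[φ1→fog] = [1, 3, 3, 6]
r3 m[φ2→slip] = [1, 3, 2, 4]
r3 m[φ2→fog] = [3, 0, 0, 2]
r3 m[ice→φ0] = [0, 2, 2, 1]
r3 m[ice→φ1] = [1, 1, 2, 2]
r3 m[slip→φ2] = [0, 0, 0, 0]
r3 m[fog→φ1] = [3, 0, 0, 2]
r3 m[fog→φ2] = [0, 1, 2, 4]
r3 m[cld→φ0] = [0, 0, 0, 0]
r4 m[φ0→ice] = [1, 1, 2, 2]
r4 m[φ0→cld] = [3, 1, 3, 1]
r4 m[φ1→ice] = [3, 2, 2, 1]
r4 m[φ1→fog] = [1, 3, 3, 6]
r4 m[φ2→slip] = [1, 3, 2, 4]
r4 m[φ2→fog] = [3, 0, 0, 2]
r4 m[ice→φ0] = [3, 2, 2, 1]
r4 m[ice→φ1] = [1, 1, 2, 2]
r4 m[slip→φ2] = [0, 0, 0, 0]
r4 m[fog→φ1] = [3, 0, 0, 2]
r4 m[fog→φ2] = [1, 3, 3, 6]
r4 m[cld→φ0] = [0, 0, 0, 0]
r5 m[φ0→ice] = [1, 1, 2, 2]
r5 m[φ0→cld] = [3, 4, 3, 4]
r5 m[φ1→ice] = [3, 2, 2, 1]
r5 m[φ1→fog] = [1, 3, 3, 6]
r5 m[φ2→slip] = [3, 4, 3, 5]
r5 m[φ2→fog] = [3, 0, 0, 2]
r5 m[ice→φ0] = [3, 2, 2, 1]
r5 m[ice→φ1] = [1, 1, 2, 2]
r5 m[slip→φ2] = [0, 0, 0, 0]
r5 m[fog→φ1] = [3, 0, 0, 2]
r5 m[fog→φ2] = [1, 3, 3, 6]
r5 m[cld→φ0] = [0, 0, 0, 0]
r6 m[φ0→ice] = [1, 1, 2, 2]
r6 m[φ0→cld] = [3, 4, 3, 4]
r6 m[φ1→ice] = [3, 2, 2, 1]
r6 m[φ1→fog] = [1, 3, 3, 6]
r6 m[φ2→slip] = [3, 4, 3, 5]
r6 m[φ2→fog] = [3, 0, 0, 2]
r6 m[ice→φ0] = [3, 2, 2, 1]
r6 m[ice→φ1] = [1, 1, 2, 2]
r6 m[slip→φ2] = [0, 0, 0, 0]
r6 m[fog→φ1] = [3, 0, 0, 2]
r6 m[fog→φ2] = [1, 3, 3, 6]
r6 m[cld→φ0] = [0, 0, 0, 0]
fixed point reached at round 6
traceback from ice: (ice=1, slip=2, fog=2, cld=0), score=3

assignment: (ice=1, slip=2, fog=2, cld=0); score = 3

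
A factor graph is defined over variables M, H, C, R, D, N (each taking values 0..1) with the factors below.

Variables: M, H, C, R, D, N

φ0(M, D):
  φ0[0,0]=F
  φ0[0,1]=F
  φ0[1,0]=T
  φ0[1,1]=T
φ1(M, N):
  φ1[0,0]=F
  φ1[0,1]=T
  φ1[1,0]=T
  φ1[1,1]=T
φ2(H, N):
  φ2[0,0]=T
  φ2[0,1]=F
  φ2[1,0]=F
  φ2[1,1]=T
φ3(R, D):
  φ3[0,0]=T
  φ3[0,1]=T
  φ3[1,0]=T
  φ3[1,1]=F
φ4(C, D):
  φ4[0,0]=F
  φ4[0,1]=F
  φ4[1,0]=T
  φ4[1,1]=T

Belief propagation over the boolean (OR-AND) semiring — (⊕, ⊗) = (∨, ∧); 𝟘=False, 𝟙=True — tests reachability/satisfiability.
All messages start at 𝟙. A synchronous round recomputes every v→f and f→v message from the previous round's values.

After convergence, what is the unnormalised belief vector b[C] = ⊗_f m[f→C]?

b[C] = [F, T]

init: all messages = 𝟙 over 2 values
r1 m[φ0→M] = [F, T]
r1 m[φ0→D] = [T, T]
r1 m[φ1→M] = [T, T]
r1 m[φ1→N] = [T, T]
r1 m[φ2→H] = [T, T]
r1 m[φ2→N] = [T, T]
r1 m[φ3→R] = [T, T]
r1 m[φ3→D] = [T, T]
r1 m[φ4→C] = [F, T]
r1 m[φ4→D] = [T, T]
r1 m[M→φ0] = [T, T]
r1 m[M→φ1] = [T, T]
r1 m[H→φ2] = [T, T]
r1 m[C→φ4] = [T, T]
r1 m[R→φ3] = [T, T]
r1 m[D→φ0] = [T, T]
r1 m[D→φ3] = [T, T]
r1 m[D→φ4] = [T, T]
r1 m[N→φ1] = [T, T]
r1 m[N→φ2] = [T, T]
r2 m[φ0→M] = [F, T]
r2 m[φ0→D] = [T, T]
r2 m[φ1→M] = [T, T]
r2 m[φ1→N] = [T, T]
r2 m[φ2→H] = [T, T]
r2 m[φ2→N] = [T, T]
r2 m[φ3→R] = [T, T]
r2 m[φ3→D] = [T, T]
r2 m[φ4→C] = [F, T]
r2 m[φ4→D] = [T, T]
r2 m[M→φ0] = [T, T]
r2 m[M→φ1] = [F, T]
r2 m[H→φ2] = [T, T]
r2 m[C→φ4] = [T, T]
r2 m[R→φ3] = [T, T]
r2 m[D→φ0] = [T, T]
r2 m[D→φ3] = [T, T]
r2 m[D→φ4] = [T, T]
r2 m[N→φ1] = [T, T]
r2 m[N→φ2] = [T, T]
r3 m[φ0→M] = [F, T]
r3 m[φ0→D] = [T, T]
r3 m[φ1→M] = [T, T]
r3 m[φ1→N] = [T, T]
r3 m[φ2→H] = [T, T]
r3 m[φ2→N] = [T, T]
r3 m[φ3→R] = [T, T]
r3 m[φ3→D] = [T, T]
r3 m[φ4→C] = [F, T]
r3 m[φ4→D] = [T, T]
r3 m[M→φ0] = [T, T]
r3 m[M→φ1] = [F, T]
r3 m[H→φ2] = [T, T]
r3 m[C→φ4] = [T, T]
r3 m[R→φ3] = [T, T]
r3 m[D→φ0] = [T, T]
r3 m[D→φ3] = [T, T]
r3 m[D→φ4] = [T, T]
r3 m[N→φ1] = [T, T]
r3 m[N→φ2] = [T, T]
fixed point reached at round 3
b[C] = ⊗ incoming = [F, T]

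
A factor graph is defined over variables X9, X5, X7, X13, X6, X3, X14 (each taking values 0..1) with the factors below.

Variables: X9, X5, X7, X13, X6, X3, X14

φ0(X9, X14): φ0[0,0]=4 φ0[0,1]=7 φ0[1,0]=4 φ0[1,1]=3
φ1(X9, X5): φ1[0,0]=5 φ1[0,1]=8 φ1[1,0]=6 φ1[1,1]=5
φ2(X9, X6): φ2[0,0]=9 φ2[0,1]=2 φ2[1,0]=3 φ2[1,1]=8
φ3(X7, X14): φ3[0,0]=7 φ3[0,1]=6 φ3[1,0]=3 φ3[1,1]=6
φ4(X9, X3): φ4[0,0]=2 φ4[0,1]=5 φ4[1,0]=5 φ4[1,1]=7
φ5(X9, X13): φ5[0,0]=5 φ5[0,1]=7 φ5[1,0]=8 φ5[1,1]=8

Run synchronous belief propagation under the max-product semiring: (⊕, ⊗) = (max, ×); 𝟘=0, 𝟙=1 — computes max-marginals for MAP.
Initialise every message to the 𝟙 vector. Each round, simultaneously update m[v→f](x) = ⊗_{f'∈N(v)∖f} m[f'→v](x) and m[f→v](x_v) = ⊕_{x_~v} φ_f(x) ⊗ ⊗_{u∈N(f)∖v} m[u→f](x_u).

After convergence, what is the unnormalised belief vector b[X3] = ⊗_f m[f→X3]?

b[X3] = [53760, 105840]

init: all messages = 𝟙 over 2 values
r1 m[φ0→X9] = [7, 4]
r1 m[φ0→X14] = [4, 7]
r1 m[φ1→X9] = [8, 6]
r1 m[φ1→X5] = [6, 8]
r1 m[φ2→X9] = [9, 8]
r1 m[φ2→X6] = [9, 8]
r1 m[φ3→X7] = [7, 6]
r1 m[φ3→X14] = [7, 6]
r1 m[φ4→X9] = [5, 7]
r1 m[φ4→X3] = [5, 7]
r1 m[φ5→X9] = [7, 8]
r1 m[φ5→X13] = [8, 8]
r1 m[X9→φ0] = [1, 1]
r1 m[X9→φ1] = [1, 1]
r1 m[X9→φ2] = [1, 1]
r1 m[X9→φ4] = [1, 1]
r1 m[X9→φ5] = [1, 1]
r1 m[X5→φ1] = [1, 1]
r1 m[X7→φ3] = [1, 1]
r1 m[X13→φ5] = [1, 1]
r1 m[X6→φ2] = [1, 1]
r1 m[X3→φ4] = [1, 1]
r1 m[X14→φ0] = [1, 1]
r1 m[X14→φ3] = [1, 1]
r2 m[φ0→X9] = [7, 4]
r2 m[φ0→X14] = [4, 7]
r2 m[φ1→X9] = [8, 6]
r2 m[φ1→X5] = [6, 8]
r2 m[φ2→X9] = [9, 8]
r2 m[φ2→X6] = [9, 8]
r2 m[φ3→X7] = [7, 6]
r2 m[φ3→X14] = [7, 6]
r2 m[φ4→X9] = [5, 7]
r2 m[φ4→X3] = [5, 7]
r2 m[φ5→X9] = [7, 8]
r2 m[φ5→X13] = [8, 8]
r2 m[X9→φ0] = [2520, 2688]
r2 m[X9→φ1] = [2205, 1792]
r2 m[X9→φ2] = [1960, 1344]
r2 m[X9→φ4] = [3528, 1536]
r2 m[X9→φ5] = [2520, 1344]
r2 m[X5→φ1] = [1, 1]
r2 m[X7→φ3] = [1, 1]
r2 m[X13→φ5] = [1, 1]
r2 m[X6→φ2] = [1, 1]
r2 m[X3→φ4] = [1, 1]
r2 m[X14→φ0] = [7, 6]
r2 m[X14→φ3] = [4, 7]
r3 m[φ0→X9] = [42, 28]
r3 m[φ0→X14] = [10752, 17640]
r3 m[φ1→X9] = [8, 6]
r3 m[φ1→X5] = [11025, 17640]
r3 m[φ2→X9] = [9, 8]
r3 m[φ2→X6] = [17640, 10752]
r3 m[φ3→X7] = [42, 42]
r3 m[φ3→X14] = [7, 6]
r3 m[φ4→X9] = [5, 7]
r3 m[φ4→X3] = [7680, 17640]
r3 m[φ5→X9] = [7, 8]
r3 m[φ5→X13] = [12600, 17640]
r3 m[X9→φ0] = [2520, 2688]
r3 m[X9→φ1] = [2205, 1792]
r3 m[X9→φ2] = [1960, 1344]
r3 m[X9→φ4] = [3528, 1536]
r3 m[X9→φ5] = [2520, 1344]
r3 m[X5→φ1] = [1, 1]
r3 m[X7→φ3] = [1, 1]
r3 m[X13→φ5] = [1, 1]
r3 m[X6→φ2] = [1, 1]
r3 m[X3→φ4] = [1, 1]
r3 m[X14→φ0] = [7, 6]
r3 m[X14→φ3] = [4, 7]
r4 m[φ0→X9] = [42, 28]
r4 m[φ0→X14] = [10752, 17640]
r4 m[φ1→X9] = [8, 6]
r4 m[φ1→X5] = [11025, 17640]
r4 m[φ2→X9] = [9, 8]
r4 m[φ2→X6] = [17640, 10752]
r4 m[φ3→X7] = [42, 42]
r4 m[φ3→X14] = [7, 6]
r4 m[φ4→X9] = [5, 7]
r4 m[φ4→X3] = [7680, 17640]
r4 m[φ5→X9] = [7, 8]
r4 m[φ5→X13] = [12600, 17640]
r4 m[X9→φ0] = [2520, 2688]
r4 m[X9→φ1] = [13230, 12544]
r4 m[X9→φ2] = [11760, 9408]
r4 m[X9→φ4] = [21168, 10752]
r4 m[X9→φ5] = [15120, 9408]
r4 m[X5→φ1] = [1, 1]
r4 m[X7→φ3] = [1, 1]
r4 m[X13→φ5] = [1, 1]
r4 m[X6→φ2] = [1, 1]
r4 m[X3→φ4] = [1, 1]
r4 m[X14→φ0] = [7, 6]
r4 m[X14→φ3] = [10752, 17640]
r5 m[φ0→X9] = [42, 28]
r5 m[φ0→X14] = [10752, 17640]
r5 m[φ1→X9] = [8, 6]
r5 m[φ1→X5] = [75264, 105840]
r5 m[φ2→X9] = [9, 8]
r5 m[φ2→X6] = [105840, 75264]
r5 m[φ3→X7] = [105840, 105840]
r5 m[φ3→X14] = [7, 6]
r5 m[φ4→X9] = [5, 7]
r5 m[φ4→X3] = [53760, 105840]
r5 m[φ5→X9] = [7, 8]
r5 m[φ5→X13] = [75600, 105840]
r5 m[X9→φ0] = [2520, 2688]
r5 m[X9→φ1] = [13230, 12544]
r5 m[X9→φ2] = [11760, 9408]
r5 m[X9→φ4] = [21168, 10752]
r5 m[X9→φ5] = [15120, 9408]
r5 m[X5→φ1] = [1, 1]
r5 m[X7→φ3] = [1, 1]
r5 m[X13→φ5] = [1, 1]
r5 m[X6→φ2] = [1, 1]
r5 m[X3→φ4] = [1, 1]
r5 m[X14→φ0] = [7, 6]
r5 m[X14→φ3] = [10752, 17640]
r6 m[φ0→X9] = [42, 28]
r6 m[φ0→X14] = [10752, 17640]
r6 m[φ1→X9] = [8, 6]
r6 m[φ1→X5] = [75264, 105840]
r6 m[φ2→X9] = [9, 8]
r6 m[φ2→X6] = [105840, 75264]
r6 m[φ3→X7] = [105840, 105840]
r6 m[φ3→X14] = [7, 6]
r6 m[φ4→X9] = [5, 7]
r6 m[φ4→X3] = [53760, 105840]
r6 m[φ5→X9] = [7, 8]
r6 m[φ5→X13] = [75600, 105840]
r6 m[X9→φ0] = [2520, 2688]
r6 m[X9→φ1] = [13230, 12544]
r6 m[X9→φ2] = [11760, 9408]
r6 m[X9→φ4] = [21168, 10752]
r6 m[X9→φ5] = [15120, 9408]
r6 m[X5→φ1] = [1, 1]
r6 m[X7→φ3] = [1, 1]
r6 m[X13→φ5] = [1, 1]
r6 m[X6→φ2] = [1, 1]
r6 m[X3→φ4] = [1, 1]
r6 m[X14→φ0] = [7, 6]
r6 m[X14→φ3] = [10752, 17640]
fixed point reached at round 6
b[X3] = ⊗ incoming = [53760, 105840]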